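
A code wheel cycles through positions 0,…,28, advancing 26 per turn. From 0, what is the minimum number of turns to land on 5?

The inverse of 26 mod 29 is 19 (since 26·19 = 494 ≡ 1).
So x ≡ 19·5 = 95 ≡ 8 (mod 29).
Check: 26·8 = 208 = 7·29 + 5.

8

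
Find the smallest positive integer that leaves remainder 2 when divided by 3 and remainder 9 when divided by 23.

x ≡ 2 (mod 3) gives x ∈ {2, 5, 8, 11, 14, 17, 20, 23, …}.
The first of these with x mod 23 = 9 is 32.

32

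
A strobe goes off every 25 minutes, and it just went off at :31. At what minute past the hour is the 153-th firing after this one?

153·25 = 3825.
Dividing 3825 by 60 gives quotient 63 and remainder 45.
(31 + 45) mod 60 = 16.

16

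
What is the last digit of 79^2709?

9

Powers of 9 mod 10 repeat with period 2: 9, 1.
2709 leaves remainder 1 on division by 2, so 79^2709 ends in 9.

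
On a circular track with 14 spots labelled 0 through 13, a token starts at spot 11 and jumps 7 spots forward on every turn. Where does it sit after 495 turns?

4

495·7 = 3465.
3465 mod 14 = 7 (since 247·14 = 3458).
(11 + 7) mod 14 = 4.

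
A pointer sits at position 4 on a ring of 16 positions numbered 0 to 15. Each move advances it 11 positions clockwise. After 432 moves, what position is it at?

4

432·11 = 4752.
4752 = 297·16 + 0, so 4752 mod 16 = 0.
(4 + 0) mod 16 = 4.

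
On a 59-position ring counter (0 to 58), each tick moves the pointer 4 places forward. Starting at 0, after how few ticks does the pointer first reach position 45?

26

The inverse of 4 mod 59 is 15 (since 4·15 = 60 ≡ 1).
Multiplying both sides by 15: x ≡ 15·45 = 675 ≡ 26 (mod 59).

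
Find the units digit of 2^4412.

Last digits of 2^n: 2, 4, 8, 6 (period 4).
4412 leaves remainder 0 on division by 4, so 2^4412 ends in 6.

6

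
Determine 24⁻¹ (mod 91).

24·19 = 456 = 5·91 + 1, so 24⁻¹ ≡ 19 (mod 91).

19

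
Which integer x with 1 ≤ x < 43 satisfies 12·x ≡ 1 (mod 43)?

12·18 = 216 = 5·43 + 1, so 12⁻¹ ≡ 18 (mod 43).

18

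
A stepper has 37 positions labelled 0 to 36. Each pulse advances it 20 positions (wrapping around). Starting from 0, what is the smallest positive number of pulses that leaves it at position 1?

20·13 = 260 = 7·37 + 1, so 20⁻¹ ≡ 13 (mod 37).

13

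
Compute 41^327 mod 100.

Successive squares of 41 mod 100: 41^1≡41, 41^2≡81, 41^4≡61, 41^8≡21, 41^16≡41, 41^32≡81, 41^64≡61, 41^128≡21, 41^256≡41.
327 = 1 + 2 + 4 + 64 + 256, so 41^327 ≡ 41·81·61·61·41 ≡ 81 (mod 100).

81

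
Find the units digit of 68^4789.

8

Last digits of 8^n: 8, 4, 2, 6 (period 4).
4789 mod 4 = 1, so the last digit matches 8^1 = 8.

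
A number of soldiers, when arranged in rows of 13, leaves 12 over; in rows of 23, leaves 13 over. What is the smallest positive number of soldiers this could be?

x ≡ 12 (mod 13) gives x ∈ {12, 25, 38, 51, 64, 77, 90, 103, …}.
The first of these with x mod 23 = 13 is 220.

220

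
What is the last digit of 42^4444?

6

Powers of 2 mod 10 repeat with period 4: 2, 4, 8, 6.
4444 leaves remainder 0 on division by 4, so 42^4444 ends in 6.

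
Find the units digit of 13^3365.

Last digits of 3^n: 3, 9, 7, 1 (period 4).
3365 leaves remainder 1 on division by 4, so 13^3365 ends in 3.

3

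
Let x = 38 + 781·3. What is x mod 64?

781·3 = 2343.
2343 = 36·64 + 39, so 2343 mod 64 = 39.
(38 + 39) mod 64 = 13.

13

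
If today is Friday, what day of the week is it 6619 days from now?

6619 mod 7 = 4 (since 945·7 = 6615).
Friday + 4 days → Tuesday.

Tuesday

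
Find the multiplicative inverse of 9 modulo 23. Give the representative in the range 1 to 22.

23 = 2·9 + 5
9 = 1·5 + 4
5 = 1·4 + 1
4 = 4·1 + 0
Back-substituting gives 9·18 ≡ 1 (mod 23).

18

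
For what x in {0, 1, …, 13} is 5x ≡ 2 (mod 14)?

6

The inverse of 5 mod 14 is 3 (since 5·3 = 15 ≡ 1).
So x ≡ 3·2 = 6 ≡ 6 (mod 14).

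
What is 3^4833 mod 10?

The units digit of 3^n cycles with period 4: 3, 9, 7, 1, …
4833 mod 4 = 1, so the last digit matches 3^1 = 3.

3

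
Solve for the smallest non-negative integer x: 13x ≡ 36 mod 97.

55

The inverse of 13 mod 97 is 15 (since 13·15 = 195 ≡ 1).
So x ≡ 15·36 = 540 ≡ 55 (mod 97).
Check: 13·55 = 715 = 7·97 + 36.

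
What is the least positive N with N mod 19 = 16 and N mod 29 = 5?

92

x ≡ 16 (mod 19) gives x ∈ {16, 35, 54, 73, 92}.
The first of these with x mod 29 = 5 is 92.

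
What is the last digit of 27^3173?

7

Powers of 7 mod 10 repeat with period 4: 7, 9, 3, 1.
3173 leaves remainder 1 on division by 4, so 27^3173 ends in 7.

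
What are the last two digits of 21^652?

41

By repeated squaring mod 100: 21^1≡21, 21^2≡41, 21^4≡81, 21^8≡61, 21^16≡21, 21^32≡41, 21^64≡81, 21^128≡61, 21^256≡21, 21^512≡41.
Since 652 = 4 + 8 + 128 + 512 in binary, 21^652 ≡ 81·61·61·41 ≡ 41 (mod 100).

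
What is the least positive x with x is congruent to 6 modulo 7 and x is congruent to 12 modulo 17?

Since 17·5 ≡ 1 (mod 7), take x = 12 + 17·((6−12)·5 mod 7) = 12 + 17·5 = 97.
Check: 97 mod 7 = 6, 97 mod 17 = 12.

97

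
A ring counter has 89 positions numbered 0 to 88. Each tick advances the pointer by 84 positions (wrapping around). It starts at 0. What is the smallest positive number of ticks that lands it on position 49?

84⁻¹ ≡ 71 (mod 89) because 84·71 = 5964 = 67·89 + 1.
So x ≡ 71·49 = 3479 ≡ 8 (mod 89).

8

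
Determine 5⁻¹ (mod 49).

49 = 9·5 + 4
5 = 1·4 + 1
4 = 4·1 + 0
Back-substituting gives 5·10 ≡ 1 (mod 49).

10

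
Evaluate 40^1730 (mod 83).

48

Square-and-reduce mod 83: 40^1≡40, 40^2≡23, 40^4≡31, 40^8≡48, 40^16≡63, 40^32≡68, 40^64≡59, 40^128≡78, 40^256≡25, 40^512≡44, 40^1024≡27.
Since 1730 = 2 + 64 + 128 + 512 + 1024 in binary, 40^1730 ≡ 23·59·78·44·27 ≡ 48 (mod 83).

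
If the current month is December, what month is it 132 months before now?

December

Dividing 132 by 12 gives quotient 11 and remainder 0.
December − 0 months → December.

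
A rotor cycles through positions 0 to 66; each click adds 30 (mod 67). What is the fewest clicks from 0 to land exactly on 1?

67 = 2·30 + 7
30 = 4·7 + 2
7 = 3·2 + 1
2 = 2·1 + 0
Back-substituting gives 30·38 ≡ 1 (mod 67).

38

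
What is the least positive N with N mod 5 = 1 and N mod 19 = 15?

Since 19·4 ≡ 1 (mod 5), take x = 15 + 19·((1−15)·4 mod 5) = 15 + 19·4 = 91.
Check: 91 mod 5 = 1, 91 mod 19 = 15.

91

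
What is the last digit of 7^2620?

1

The units digit of 7^n cycles with period 4: 7, 9, 3, 1, …
2620 leaves remainder 0 on division by 4, so 7^2620 ends in 1.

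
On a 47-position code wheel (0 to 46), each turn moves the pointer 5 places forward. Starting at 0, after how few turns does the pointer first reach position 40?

8

The inverse of 5 mod 47 is 19 (since 5·19 = 95 ≡ 1).
So x ≡ 19·40 = 760 ≡ 8 (mod 47).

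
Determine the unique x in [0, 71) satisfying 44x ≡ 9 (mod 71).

47

The inverse of 44 mod 71 is 21 (since 44·21 = 924 ≡ 1).
So x ≡ 21·9 = 189 ≡ 47 (mod 71).
Check: 44·47 = 2068 = 29·71 + 9.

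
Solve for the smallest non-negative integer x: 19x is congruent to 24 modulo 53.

18

19⁻¹ ≡ 14 (mod 53) because 19·14 = 266 = 5·53 + 1.
So x ≡ 14·24 = 336 ≡ 18 (mod 53).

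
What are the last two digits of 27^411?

23

Square-and-reduce mod 100: 27^1≡27, 27^2≡29, 27^4≡41, 27^8≡81, 27^16≡61, 27^32≡21, 27^64≡41, 27^128≡81, 27^256≡61.
Since 411 = 1 + 2 + 8 + 16 + 128 + 256 in binary, 27^411 ≡ 27·29·81·61·81·61 ≡ 23 (mod 100).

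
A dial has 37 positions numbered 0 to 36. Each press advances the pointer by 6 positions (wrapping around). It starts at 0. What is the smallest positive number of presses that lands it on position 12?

2

The inverse of 6 mod 37 is 31 (since 6·31 = 186 ≡ 1).
So x ≡ 31·12 = 372 ≡ 2 (mod 37).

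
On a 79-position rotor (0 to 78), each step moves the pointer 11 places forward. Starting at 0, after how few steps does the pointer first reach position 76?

11⁻¹ ≡ 36 (mod 79) because 11·36 = 396 = 5·79 + 1.
So x ≡ 36·76 = 2736 ≡ 50 (mod 79).

50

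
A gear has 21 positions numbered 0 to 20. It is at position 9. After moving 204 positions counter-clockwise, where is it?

15

204 − 9·21 = 15, so 204 ≡ 15 (mod 21).
(9 − 15) mod 21 = 15.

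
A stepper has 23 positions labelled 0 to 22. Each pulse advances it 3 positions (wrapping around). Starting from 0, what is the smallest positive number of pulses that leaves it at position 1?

8

23 = 7·3 + 2
3 = 1·2 + 1
2 = 2·1 + 0
Back-substituting gives 3·8 ≡ 1 (mod 23).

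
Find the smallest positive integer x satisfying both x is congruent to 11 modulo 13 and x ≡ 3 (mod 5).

63

Since 5·8 ≡ 1 (mod 13), take x = 3 + 5·((11−3)·8 mod 13) = 3 + 5·12 = 63.
Check: 63 mod 13 = 11, 63 mod 5 = 3.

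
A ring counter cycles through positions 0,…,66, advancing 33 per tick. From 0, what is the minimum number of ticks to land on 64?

The inverse of 33 mod 67 is 65 (since 33·65 = 2145 ≡ 1).
Multiplying both sides by 65: x ≡ 65·64 = 4160 ≡ 6 (mod 67).

6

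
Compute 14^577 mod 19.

Square-and-reduce mod 19: 14^1≡14, 14^2≡6, 14^4≡17, 14^8≡4, 14^16≡16, 14^32≡9, 14^64≡5, 14^128≡6, 14^256≡17, 14^512≡4.
577 = 1 + 64 + 512, so 14^577 ≡ 14·5·4 ≡ 14 (mod 19).

14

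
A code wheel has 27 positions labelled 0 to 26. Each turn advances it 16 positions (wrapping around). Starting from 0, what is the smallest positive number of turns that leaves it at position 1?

27 = 1·16 + 11
16 = 1·11 + 5
11 = 2·5 + 1
5 = 5·1 + 0
Back-substituting gives 16·22 ≡ 1 (mod 27).

22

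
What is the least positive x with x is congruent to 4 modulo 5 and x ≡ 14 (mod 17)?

14

Since 17·3 ≡ 1 (mod 5), take x = 14 + 17·((4−14)·3 mod 5) = 14 + 17·0 = 14.
Check: 14 mod 5 = 4, 14 mod 17 = 14.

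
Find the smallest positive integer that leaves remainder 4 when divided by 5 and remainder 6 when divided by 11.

39

x ≡ 4 (mod 5) gives x ∈ {4, 9, 14, 19, 24, 29, 34, 39}.
The first of these with x mod 11 = 6 is 39.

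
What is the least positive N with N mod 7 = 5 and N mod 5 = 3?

33

x ≡ 3 (mod 5) gives x ∈ {3, 8, 13, 18, 23, 28, 33}.
The first of these with x mod 7 = 5 is 33.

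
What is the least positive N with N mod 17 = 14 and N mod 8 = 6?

Since 8·15 ≡ 1 (mod 17), take x = 6 + 8·((14−6)·15 mod 17) = 6 + 8·1 = 14.
Check: 14 mod 17 = 14, 14 mod 8 = 6.

14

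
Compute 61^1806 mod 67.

59

Successive squares of 61 mod 67: 61^1≡61, 61^2≡36, 61^4≡23, 61^8≡60, 61^16≡49, 61^32≡56, 61^64≡54, 61^128≡35, 61^256≡19, 61^512≡26, 61^1024≡6.
Since 1806 = 2 + 4 + 8 + 256 + 512 + 1024 in binary, 61^1806 ≡ 36·23·60·19·26·6 ≡ 59 (mod 67).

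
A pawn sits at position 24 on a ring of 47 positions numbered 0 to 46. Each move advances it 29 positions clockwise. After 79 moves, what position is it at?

12

79·29 = 2291.
Dividing 2291 by 47 gives quotient 48 and remainder 35.
(24 + 35) mod 47 = 12.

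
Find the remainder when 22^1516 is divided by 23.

By repeated squaring mod 23: 22^1≡22, 22^2≡1, 22^4≡1, 22^8≡1, 22^16≡1, 22^32≡1, 22^64≡1, 22^128≡1, 22^256≡1, 22^512≡1, 22^1024≡1.
Since 1516 = 4 + 8 + 32 + 64 + 128 + 256 + 1024 in binary, 22^1516 ≡ 1·1·1·1·1·1·1 ≡ 1 (mod 23).

1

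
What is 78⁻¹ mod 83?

33

83 = 1·78 + 5
78 = 15·5 + 3
5 = 1·3 + 2
3 = 1·2 + 1
2 = 2·1 + 0
Back-substituting gives 78·33 ≡ 1 (mod 83).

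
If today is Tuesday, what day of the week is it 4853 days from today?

Dividing 4853 by 7 gives quotient 693 and remainder 2.
Tuesday + 2 days → Thursday.

Thursday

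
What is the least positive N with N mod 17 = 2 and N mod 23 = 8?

x ≡ 2 (mod 17) gives x ∈ {2, 19, 36, 53, 70, 87, 104, 121, …}.
The first of these with x mod 23 = 8 is 376.

376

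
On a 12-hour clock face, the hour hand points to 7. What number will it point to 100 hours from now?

100 − 8·12 = 4, so 100 ≡ 4 (mod 12).
7 + 4 → 11 on a 12-hour dial.

11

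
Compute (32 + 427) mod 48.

427 mod 48 = 43 (since 8·48 = 384).
(32 + 43) mod 48 = 27.

27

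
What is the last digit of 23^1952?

Last digits of 3^n: 3, 9, 7, 1 (period 4).
1952 mod 4 = 0, so the last digit matches 3^4 = 1.

1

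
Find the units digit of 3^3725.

3

The units digit of 3^n cycles with period 4: 3, 9, 7, 1, …
3725 mod 4 = 1, so the last digit matches 3^1 = 3.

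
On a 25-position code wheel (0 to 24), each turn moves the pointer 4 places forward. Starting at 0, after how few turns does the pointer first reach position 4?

1

The inverse of 4 mod 25 is 19 (since 4·19 = 76 ≡ 1).
So x ≡ 19·4 = 76 ≡ 1 (mod 25).
Check: 4·1 = 4 = 0·25 + 4.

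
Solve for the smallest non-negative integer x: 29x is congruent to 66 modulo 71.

39

The inverse of 29 mod 71 is 49 (since 29·49 = 1421 ≡ 1).
Multiplying both sides by 49: x ≡ 49·66 = 3234 ≡ 39 (mod 71).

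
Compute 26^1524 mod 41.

By repeated squaring mod 41: 26^1≡26, 26^2≡20, 26^4≡31, 26^8≡18, 26^16≡37, 26^32≡16, 26^64≡10, 26^128≡18, 26^256≡37, 26^512≡16, 26^1024≡10.
1524 = 4 + 16 + 32 + 64 + 128 + 256 + 1024, so 26^1524 ≡ 31·37·16·10·18·37·10 ≡ 31 (mod 41).

31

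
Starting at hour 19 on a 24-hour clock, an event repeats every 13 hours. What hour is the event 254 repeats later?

9

254·13 = 3302.
3302 = 137·24 + 14, so 3302 mod 24 = 14.
(19 + 14) mod 24 = 9.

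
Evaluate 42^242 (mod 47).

Successive squares of 42 mod 47: 42^1≡42, 42^2≡25, 42^4≡14, 42^8≡8, 42^16≡17, 42^32≡7, 42^64≡2, 42^128≡4.
Since 242 = 2 + 16 + 32 + 64 + 128 in binary, 42^242 ≡ 25·17·7·2·4 ≡ 18 (mod 47).

18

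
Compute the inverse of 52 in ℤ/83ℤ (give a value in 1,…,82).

52·8 = 416 = 5·83 + 1, so 52⁻¹ ≡ 8 (mod 83).

8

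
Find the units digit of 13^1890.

Last digits of 3^n: 3, 9, 7, 1 (period 4).
1890 mod 4 = 2, so the last digit matches 3^2 = 9.

9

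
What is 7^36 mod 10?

The units digit of 7^n cycles with period 4: 7, 9, 3, 1, …
36 mod 4 = 0, so the last digit matches 7^4 = 1.

1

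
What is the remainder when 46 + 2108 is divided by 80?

74

2108 = 26·80 + 28, so 2108 mod 80 = 28.
(46 + 28) mod 80 = 74.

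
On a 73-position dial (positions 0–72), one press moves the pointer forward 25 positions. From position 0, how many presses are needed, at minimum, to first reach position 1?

38

25·38 = 950 = 13·73 + 1, so 25⁻¹ ≡ 38 (mod 73).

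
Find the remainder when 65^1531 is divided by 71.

Successive squares of 65 mod 71: 65^1≡65, 65^2≡36, 65^4≡18, 65^8≡40, 65^16≡38, 65^32≡24, 65^64≡8, 65^128≡64, 65^256≡49, 65^512≡58, 65^1024≡27.
1531 = 1 + 2 + 8 + 16 + 32 + 64 + 128 + 256 + 1024, so 65^1531 ≡ 65·36·40·38·24·8·64·49·27 ≡ 21 (mod 71).

21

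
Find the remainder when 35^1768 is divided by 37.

16

By repeated squaring mod 37: 35^1≡35, 35^2≡4, 35^4≡16, 35^8≡34, 35^16≡9, 35^32≡7, 35^64≡12, 35^128≡33, 35^256≡16, 35^512≡34, 35^1024≡9.
Since 1768 = 8 + 32 + 64 + 128 + 512 + 1024 in binary, 35^1768 ≡ 34·7·12·33·34·9 ≡ 16 (mod 37).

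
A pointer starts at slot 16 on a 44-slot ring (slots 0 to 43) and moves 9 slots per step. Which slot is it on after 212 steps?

212·9 = 1908.
1908 mod 44 = 16 (since 43·44 = 1892).
(16 + 16) mod 44 = 32.

32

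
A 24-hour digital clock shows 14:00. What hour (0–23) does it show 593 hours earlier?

21

Dividing 593 by 24 gives quotient 24 and remainder 17.
(14 − 17) mod 24 = 21.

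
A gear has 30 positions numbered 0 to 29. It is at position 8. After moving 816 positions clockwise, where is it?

14

Dividing 816 by 30 gives quotient 27 and remainder 6.
(8 + 6) mod 30 = 14.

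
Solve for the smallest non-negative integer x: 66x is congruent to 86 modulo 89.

4

66⁻¹ ≡ 58 (mod 89) because 66·58 = 3828 = 43·89 + 1.
Multiplying both sides by 58: x ≡ 58·86 = 4988 ≡ 4 (mod 89).
Check: 66·4 = 264 = 2·89 + 86.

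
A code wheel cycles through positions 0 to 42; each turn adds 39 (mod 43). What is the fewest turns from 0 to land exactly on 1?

32

39·32 = 1248 = 29·43 + 1, so 39⁻¹ ≡ 32 (mod 43).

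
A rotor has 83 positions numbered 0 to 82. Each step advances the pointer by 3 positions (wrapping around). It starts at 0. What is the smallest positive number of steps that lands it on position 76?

The inverse of 3 mod 83 is 28 (since 3·28 = 84 ≡ 1).
Multiplying both sides by 28: x ≡ 28·76 = 2128 ≡ 53 (mod 83).

53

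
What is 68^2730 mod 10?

Last digits of 8^n: 8, 4, 2, 6 (period 4).
2730 leaves remainder 2 on division by 4, so 68^2730 ends in 4.

4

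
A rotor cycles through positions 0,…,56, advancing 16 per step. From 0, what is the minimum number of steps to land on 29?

41

16⁻¹ ≡ 25 (mod 57) because 16·25 = 400 = 7·57 + 1.
So x ≡ 25·29 = 725 ≡ 41 (mod 57).
Check: 16·41 = 656 = 11·57 + 29.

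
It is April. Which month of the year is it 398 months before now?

398 − 33·12 = 2, so 398 ≡ 2 (mod 12).
April − 2 months → February.

February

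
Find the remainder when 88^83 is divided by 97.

Successive squares of 88 mod 97: 88^1≡88, 88^2≡81, 88^4≡62, 88^8≡61, 88^16≡35, 88^32≡61, 88^64≡35.
83 = 1 + 2 + 16 + 64, so 88^83 ≡ 88·81·35·35 ≡ 54 (mod 97).

54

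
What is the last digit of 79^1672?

Powers of 9 mod 10 repeat with period 2: 9, 1.
1672 mod 2 = 0, so the last digit matches 9^2 = 1.

1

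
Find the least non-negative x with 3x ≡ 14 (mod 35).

28

3⁻¹ ≡ 12 (mod 35) because 3·12 = 36 = 1·35 + 1.
Multiplying both sides by 12: x ≡ 12·14 = 168 ≡ 28 (mod 35).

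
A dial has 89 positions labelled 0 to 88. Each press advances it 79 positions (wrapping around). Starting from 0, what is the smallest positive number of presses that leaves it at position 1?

79·80 = 6320 = 71·89 + 1, so 79⁻¹ ≡ 80 (mod 89).

80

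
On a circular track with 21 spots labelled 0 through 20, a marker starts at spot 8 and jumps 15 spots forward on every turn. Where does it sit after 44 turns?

44·15 = 660.
660 = 31·21 + 9, so 660 mod 21 = 9.
(8 + 9) mod 21 = 17.

17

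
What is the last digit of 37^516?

Last digits of 7^n: 7, 9, 3, 1 (period 4).
516 leaves remainder 0 on division by 4, so 37^516 ends in 1.

1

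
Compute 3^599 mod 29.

15

By repeated squaring mod 29: 3^1≡3, 3^2≡9, 3^4≡23, 3^8≡7, 3^16≡20, 3^32≡23, 3^64≡7, 3^128≡20, 3^256≡23, 3^512≡7.
599 = 1 + 2 + 4 + 16 + 64 + 512, so 3^599 ≡ 3·9·23·20·7·7 ≡ 15 (mod 29).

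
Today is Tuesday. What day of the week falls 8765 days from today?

Wednesday

Dividing 8765 by 7 gives quotient 1252 and remainder 1.
Tuesday + 1 day → Wednesday.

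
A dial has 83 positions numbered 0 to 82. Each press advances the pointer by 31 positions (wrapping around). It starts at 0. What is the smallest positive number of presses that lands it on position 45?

31⁻¹ ≡ 75 (mod 83) because 31·75 = 2325 = 28·83 + 1.
Multiplying both sides by 75: x ≡ 75·45 = 3375 ≡ 55 (mod 83).
Check: 31·55 = 1705 = 20·83 + 45.

55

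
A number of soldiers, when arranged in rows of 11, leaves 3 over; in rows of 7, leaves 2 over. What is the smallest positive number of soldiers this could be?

x ≡ 2 (mod 7) gives x ∈ {2, 9, 16, 23, 30, 37, 44, 51, …}.
The first of these with x mod 11 = 3 is 58.

58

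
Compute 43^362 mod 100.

49

By repeated squaring mod 100: 43^1≡43, 43^2≡49, 43^4≡1, 43^8≡1, 43^16≡1, 43^32≡1, 43^64≡1, 43^128≡1, 43^256≡1.
362 = 2 + 8 + 32 + 64 + 256, so 43^362 ≡ 49·1·1·1·1 ≡ 49 (mod 100).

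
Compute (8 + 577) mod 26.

Dividing 577 by 26 gives quotient 22 and remainder 5.
(8 + 5) mod 26 = 13.

13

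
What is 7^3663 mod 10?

3

Last digits of 7^n: 7, 9, 3, 1 (period 4).
3663 mod 4 = 3, so the last digit matches 7^3 = 3.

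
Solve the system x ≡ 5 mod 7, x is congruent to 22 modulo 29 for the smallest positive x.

138

x ≡ 5 (mod 7) gives x ∈ {5, 12, 19, 26, 33, 40, 47, 54, …}.
The first of these with x mod 29 = 22 is 138.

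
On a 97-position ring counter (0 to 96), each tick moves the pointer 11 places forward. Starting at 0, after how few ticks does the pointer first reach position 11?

The inverse of 11 mod 97 is 53 (since 11·53 = 583 ≡ 1).
Multiplying both sides by 53: x ≡ 53·11 = 583 ≡ 1 (mod 97).

1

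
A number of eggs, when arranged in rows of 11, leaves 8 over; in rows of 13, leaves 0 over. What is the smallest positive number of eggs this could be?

52

Since 13·6 ≡ 1 (mod 11), take x = 0 + 13·((8−0)·6 mod 11) = 0 + 13·4 = 52.
Check: 52 mod 11 = 8, 52 mod 13 = 0.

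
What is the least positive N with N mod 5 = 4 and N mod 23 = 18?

x ≡ 4 (mod 5) gives x ∈ {4, 9, 14, 19, 24, 29, 34, 39, …}.
The first of these with x mod 23 = 18 is 64.

64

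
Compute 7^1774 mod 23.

2

By repeated squaring mod 23: 7^1≡7, 7^2≡3, 7^4≡9, 7^8≡12, 7^16≡6, 7^32≡13, 7^64≡8, 7^128≡18, 7^256≡2, 7^512≡4, 7^1024≡16.
Since 1774 = 2 + 4 + 8 + 32 + 64 + 128 + 512 + 1024 in binary, 7^1774 ≡ 3·9·12·13·8·18·4·16 ≡ 2 (mod 23).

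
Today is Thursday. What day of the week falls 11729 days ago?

Sunday

Dividing 11729 by 7 gives quotient 1675 and remainder 4.
Thursday − 4 days → Sunday.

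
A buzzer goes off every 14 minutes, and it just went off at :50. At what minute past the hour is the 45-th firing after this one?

45·14 = 630.
Dividing 630 by 60 gives quotient 10 and remainder 30.
(50 + 30) mod 60 = 20.

20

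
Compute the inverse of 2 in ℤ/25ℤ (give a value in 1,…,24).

13

25 = 12·2 + 1
2 = 2·1 + 0
Back-substituting gives 2·13 ≡ 1 (mod 25).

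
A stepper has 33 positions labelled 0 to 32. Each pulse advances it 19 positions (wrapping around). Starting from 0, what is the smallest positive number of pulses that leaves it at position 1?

7

33 = 1·19 + 14
19 = 1·14 + 5
14 = 2·5 + 4
5 = 1·4 + 1
4 = 4·1 + 0
Back-substituting gives 19·7 ≡ 1 (mod 33).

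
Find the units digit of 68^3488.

Last digits of 8^n: 8, 4, 2, 6 (period 4).
3488 leaves remainder 0 on division by 4, so 68^3488 ends in 6.

6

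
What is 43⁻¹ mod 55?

55 = 1·43 + 12
43 = 3·12 + 7
12 = 1·7 + 5
7 = 1·5 + 2
5 = 2·2 + 1
2 = 2·1 + 0
Back-substituting gives 43·32 ≡ 1 (mod 55).

32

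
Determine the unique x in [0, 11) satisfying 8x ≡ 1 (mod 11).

7

The inverse of 8 mod 11 is 7 (since 8·7 = 56 ≡ 1).
So x ≡ 7·1 = 7 ≡ 7 (mod 11).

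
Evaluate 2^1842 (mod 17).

4

By repeated squaring mod 17: 2^1≡2, 2^2≡4, 2^4≡16, 2^8≡1, 2^16≡1, 2^32≡1, 2^64≡1, 2^128≡1, 2^256≡1, 2^512≡1, 2^1024≡1.
1842 = 2 + 16 + 32 + 256 + 512 + 1024, so 2^1842 ≡ 4·1·1·1·1·1 ≡ 4 (mod 17).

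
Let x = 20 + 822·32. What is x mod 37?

17

822·32 = 26304.
26304 − 710·37 = 34, so 26304 ≡ 34 (mod 37).
(20 + 34) mod 37 = 17.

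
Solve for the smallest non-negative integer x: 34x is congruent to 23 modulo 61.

The inverse of 34 mod 61 is 9 (since 34·9 = 306 ≡ 1).
Multiplying both sides by 9: x ≡ 9·23 = 207 ≡ 24 (mod 61).

24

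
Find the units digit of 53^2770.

The units digit of 53^n cycles with period 4: 3, 9, 7, 1, …
2770 leaves remainder 2 on division by 4, so 53^2770 ends in 9.

9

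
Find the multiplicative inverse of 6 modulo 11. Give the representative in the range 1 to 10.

6·2 = 12 = 1·11 + 1, so 6⁻¹ ≡ 2 (mod 11).

2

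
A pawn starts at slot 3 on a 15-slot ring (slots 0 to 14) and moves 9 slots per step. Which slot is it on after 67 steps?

6

67·9 = 603.
603 − 40·15 = 3, so 603 ≡ 3 (mod 15).
(3 + 3) mod 15 = 6.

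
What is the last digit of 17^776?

Powers of 7 mod 10 repeat with period 4: 7, 9, 3, 1.
776 mod 4 = 0, so the last digit matches 7^4 = 1.

1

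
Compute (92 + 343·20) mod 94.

343·20 = 6860.
6860 mod 94 = 92 (since 72·94 = 6768).
(92 + 92) mod 94 = 90.

90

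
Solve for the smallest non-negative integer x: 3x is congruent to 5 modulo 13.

The inverse of 3 mod 13 is 9 (since 3·9 = 27 ≡ 1).
Multiplying both sides by 9: x ≡ 9·5 = 45 ≡ 6 (mod 13).

6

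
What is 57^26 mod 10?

Powers of 7 mod 10 repeat with period 4: 7, 9, 3, 1.
26 mod 4 = 2, so the last digit matches 7^2 = 9.

9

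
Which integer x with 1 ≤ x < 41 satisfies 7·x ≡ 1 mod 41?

6

7·6 = 42 = 1·41 + 1, so 7⁻¹ ≡ 6 (mod 41).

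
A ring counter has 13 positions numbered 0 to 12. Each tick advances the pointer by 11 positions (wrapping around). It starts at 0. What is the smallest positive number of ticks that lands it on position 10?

11⁻¹ ≡ 6 (mod 13) because 11·6 = 66 = 5·13 + 1.
So x ≡ 6·10 = 60 ≡ 8 (mod 13).

8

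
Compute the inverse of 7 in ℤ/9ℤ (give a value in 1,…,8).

4

7·4 = 28 = 3·9 + 1, so 7⁻¹ ≡ 4 (mod 9).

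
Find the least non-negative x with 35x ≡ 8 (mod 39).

The inverse of 35 mod 39 is 29 (since 35·29 = 1015 ≡ 1).
Multiplying both sides by 29: x ≡ 29·8 = 232 ≡ 37 (mod 39).

37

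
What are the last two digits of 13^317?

33

Square-and-reduce mod 100: 13^1≡13, 13^2≡69, 13^4≡61, 13^8≡21, 13^16≡41, 13^32≡81, 13^64≡61, 13^128≡21, 13^256≡41.
317 = 1 + 4 + 8 + 16 + 32 + 256, so 13^317 ≡ 13·61·21·41·81·41 ≡ 33 (mod 100).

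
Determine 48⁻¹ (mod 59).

16

48·16 = 768 = 13·59 + 1, so 48⁻¹ ≡ 16 (mod 59).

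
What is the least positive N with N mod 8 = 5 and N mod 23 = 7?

x ≡ 5 (mod 8) gives x ∈ {5, 13, 21, 29, 37, 45, 53}.
The first of these with x mod 23 = 7 is 53.

53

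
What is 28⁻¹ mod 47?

42

47 = 1·28 + 19
28 = 1·19 + 9
19 = 2·9 + 1
9 = 9·1 + 0
Back-substituting gives 28·42 ≡ 1 (mod 47).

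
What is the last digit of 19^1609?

Last digits of 9^n: 9, 1 (period 2).
1609 mod 2 = 1, so the last digit matches 9^1 = 9.

9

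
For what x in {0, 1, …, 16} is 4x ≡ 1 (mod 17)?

13

4⁻¹ ≡ 13 (mod 17) because 4·13 = 52 = 3·17 + 1.
So x ≡ 13·1 = 13 ≡ 13 (mod 17).
Check: 4·13 = 52 = 3·17 + 1.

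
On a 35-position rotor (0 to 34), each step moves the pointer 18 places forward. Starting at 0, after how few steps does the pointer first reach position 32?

The inverse of 18 mod 35 is 2 (since 18·2 = 36 ≡ 1).
So x ≡ 2·32 = 64 ≡ 29 (mod 35).

29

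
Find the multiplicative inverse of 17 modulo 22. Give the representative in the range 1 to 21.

13

22 = 1·17 + 5
17 = 3·5 + 2
5 = 2·2 + 1
2 = 2·1 + 0
Back-substituting gives 17·13 ≡ 1 (mod 22).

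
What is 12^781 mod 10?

2

Last digits of 2^n: 2, 4, 8, 6 (period 4).
781 leaves remainder 1 on division by 4, so 12^781 ends in 2.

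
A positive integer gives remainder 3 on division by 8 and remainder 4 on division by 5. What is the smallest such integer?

19

x ≡ 4 (mod 5) gives x ∈ {4, 9, 14, 19}.
The first of these with x mod 8 = 3 is 19.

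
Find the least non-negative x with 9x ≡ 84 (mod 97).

9⁻¹ ≡ 54 (mod 97) because 9·54 = 486 = 5·97 + 1.
Multiplying both sides by 54: x ≡ 54·84 = 4536 ≡ 74 (mod 97).

74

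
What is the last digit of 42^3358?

4

Last digits of 2^n: 2, 4, 8, 6 (period 4).
3358 leaves remainder 2 on division by 4, so 42^3358 ends in 4.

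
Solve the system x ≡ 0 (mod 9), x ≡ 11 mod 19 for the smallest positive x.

144

Since 19·1 ≡ 1 (mod 9), take x = 11 + 19·((0−11)·1 mod 9) = 11 + 19·7 = 144.
Check: 144 mod 9 = 0, 144 mod 19 = 11.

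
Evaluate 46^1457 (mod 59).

Successive squares of 46 mod 59: 46^1≡46, 46^2≡51, 46^4≡5, 46^8≡25, 46^16≡35, 46^32≡45, 46^64≡19, 46^128≡7, 46^256≡49, 46^512≡41, 46^1024≡29.
1457 = 1 + 16 + 32 + 128 + 256 + 1024, so 46^1457 ≡ 46·35·45·7·49·29 ≡ 48 (mod 59).

48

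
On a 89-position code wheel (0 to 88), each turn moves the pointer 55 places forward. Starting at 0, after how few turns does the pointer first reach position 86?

55⁻¹ ≡ 34 (mod 89) because 55·34 = 1870 = 21·89 + 1.
So x ≡ 34·86 = 2924 ≡ 76 (mod 89).

76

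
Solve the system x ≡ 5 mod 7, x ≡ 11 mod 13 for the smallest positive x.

x ≡ 5 (mod 7) gives x ∈ {5, 12, 19, 26, 33, 40, 47, 54, …}.
The first of these with x mod 13 = 11 is 89.

89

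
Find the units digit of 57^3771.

Last digits of 7^n: 7, 9, 3, 1 (period 4).
3771 mod 4 = 3, so the last digit matches 7^3 = 3.

3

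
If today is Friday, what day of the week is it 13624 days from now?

13624 − 1946·7 = 2, so 13624 ≡ 2 (mod 7).
Friday + 2 days → Sunday.

Sunday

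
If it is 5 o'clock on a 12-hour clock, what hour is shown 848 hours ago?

848 − 70·12 = 8, so 848 ≡ 8 (mod 12).
5 − 8 → 9 on a 12-hour dial.

9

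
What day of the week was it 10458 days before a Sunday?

Sunday

10458 = 1494·7 + 0, so 10458 mod 7 = 0.
Sunday − 0 days → Sunday.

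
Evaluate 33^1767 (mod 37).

Square-and-reduce mod 37: 33^1≡33, 33^2≡16, 33^4≡34, 33^8≡9, 33^16≡7, 33^32≡12, 33^64≡33, 33^128≡16, 33^256≡34, 33^512≡9, 33^1024≡7.
Since 1767 = 1 + 2 + 4 + 32 + 64 + 128 + 512 + 1024 in binary, 33^1767 ≡ 33·16·34·12·33·16·9·7 ≡ 10 (mod 37).

10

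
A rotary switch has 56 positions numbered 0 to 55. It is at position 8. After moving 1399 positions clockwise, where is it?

1399 − 24·56 = 55, so 1399 ≡ 55 (mod 56).
(8 + 55) mod 56 = 7.

7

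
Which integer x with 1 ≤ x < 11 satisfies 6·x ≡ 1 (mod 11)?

11 = 1·6 + 5
6 = 1·5 + 1
5 = 5·1 + 0
Back-substituting gives 6·2 ≡ 1 (mod 11).

2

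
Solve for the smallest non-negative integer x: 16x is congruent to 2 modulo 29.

The inverse of 16 mod 29 is 20 (since 16·20 = 320 ≡ 1).
So x ≡ 20·2 = 40 ≡ 11 (mod 29).

11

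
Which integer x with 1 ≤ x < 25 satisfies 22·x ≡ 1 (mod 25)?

8

25 = 1·22 + 3
22 = 7·3 + 1
3 = 3·1 + 0
Back-substituting gives 22·8 ≡ 1 (mod 25).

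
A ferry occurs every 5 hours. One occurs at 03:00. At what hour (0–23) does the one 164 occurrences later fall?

164·5 = 820.
820 mod 24 = 4 (since 34·24 = 816).
(3 + 4) mod 24 = 7.

7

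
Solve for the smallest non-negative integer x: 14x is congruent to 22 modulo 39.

The inverse of 14 mod 39 is 14 (since 14·14 = 196 ≡ 1).
So x ≡ 14·22 = 308 ≡ 35 (mod 39).

35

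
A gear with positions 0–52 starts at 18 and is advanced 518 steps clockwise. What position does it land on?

Dividing 518 by 53 gives quotient 9 and remainder 41.
(18 + 41) mod 53 = 6.

6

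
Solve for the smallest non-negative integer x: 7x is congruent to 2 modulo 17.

10

The inverse of 7 mod 17 is 5 (since 7·5 = 35 ≡ 1).
So x ≡ 5·2 = 10 ≡ 10 (mod 17).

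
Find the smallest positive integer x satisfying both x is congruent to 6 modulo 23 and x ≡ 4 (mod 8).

Since 8·3 ≡ 1 (mod 23), take x = 4 + 8·((6−4)·3 mod 23) = 4 + 8·6 = 52.
Check: 52 mod 23 = 6, 52 mod 8 = 4.

52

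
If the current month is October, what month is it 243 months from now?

Dividing 243 by 12 gives quotient 20 and remainder 3.
October + 3 months → January.

January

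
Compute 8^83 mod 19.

12

Square-and-reduce mod 19: 8^1≡8, 8^2≡7, 8^4≡11, 8^8≡7, 8^16≡11, 8^32≡7, 8^64≡11.
83 = 1 + 2 + 16 + 64, so 8^83 ≡ 8·7·11·11 ≡ 12 (mod 19).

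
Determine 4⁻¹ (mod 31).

8

31 = 7·4 + 3
4 = 1·3 + 1
3 = 3·1 + 0
Back-substituting gives 4·8 ≡ 1 (mod 31).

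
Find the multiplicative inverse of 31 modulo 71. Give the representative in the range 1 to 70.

71 = 2·31 + 9
31 = 3·9 + 4
9 = 2·4 + 1
4 = 4·1 + 0
Back-substituting gives 31·55 ≡ 1 (mod 71).

55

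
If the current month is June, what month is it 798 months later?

December

798 − 66·12 = 6, so 798 ≡ 6 (mod 12).
June + 6 months → December.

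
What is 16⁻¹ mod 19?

16·6 = 96 = 5·19 + 1, so 16⁻¹ ≡ 6 (mod 19).

6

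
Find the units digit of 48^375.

Last digits of 8^n: 8, 4, 2, 6 (period 4).
375 mod 4 = 3, so the last digit matches 8^3 = 2.

2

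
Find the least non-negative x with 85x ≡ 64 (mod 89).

The inverse of 85 mod 89 is 22 (since 85·22 = 1870 ≡ 1).
So x ≡ 22·64 = 1408 ≡ 73 (mod 89).

73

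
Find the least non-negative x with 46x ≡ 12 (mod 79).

14

46⁻¹ ≡ 67 (mod 79) because 46·67 = 3082 = 39·79 + 1.
So x ≡ 67·12 = 804 ≡ 14 (mod 79).
Check: 46·14 = 644 = 8·79 + 12.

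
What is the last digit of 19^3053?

9

Last digits of 9^n: 9, 1 (period 2).
3053 leaves remainder 1 on division by 2, so 19^3053 ends in 9.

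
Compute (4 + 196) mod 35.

25

196 − 5·35 = 21, so 196 ≡ 21 (mod 35).
(4 + 21) mod 35 = 25.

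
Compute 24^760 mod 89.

2

By repeated squaring mod 89: 24^1≡24, 24^2≡42, 24^4≡73, 24^8≡78, 24^16≡32, 24^32≡45, 24^64≡67, 24^128≡39, 24^256≡8, 24^512≡64.
760 = 8 + 16 + 32 + 64 + 128 + 512, so 24^760 ≡ 78·32·45·67·39·64 ≡ 2 (mod 89).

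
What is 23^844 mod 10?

Last digits of 3^n: 3, 9, 7, 1 (period 4).
844 leaves remainder 0 on division by 4, so 23^844 ends in 1.

1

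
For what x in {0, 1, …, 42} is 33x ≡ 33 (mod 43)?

33⁻¹ ≡ 30 (mod 43) because 33·30 = 990 = 23·43 + 1.
So x ≡ 30·33 = 990 ≡ 1 (mod 43).
Check: 33·1 = 33 = 0·43 + 33.

1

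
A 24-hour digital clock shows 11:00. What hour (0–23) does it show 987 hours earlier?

8

987 = 41·24 + 3, so 987 mod 24 = 3.
(11 − 3) mod 24 = 8.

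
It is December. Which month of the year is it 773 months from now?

773 − 64·12 = 5, so 773 ≡ 5 (mod 12).
December + 5 months → May.

May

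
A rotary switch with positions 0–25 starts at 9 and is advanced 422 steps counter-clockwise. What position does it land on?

3

422 mod 26 = 6 (since 16·26 = 416).
(9 − 6) mod 26 = 3.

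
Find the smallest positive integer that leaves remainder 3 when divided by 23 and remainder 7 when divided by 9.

Since 9·18 ≡ 1 (mod 23), take x = 7 + 9·((3−7)·18 mod 23) = 7 + 9·20 = 187.
Check: 187 mod 23 = 3, 187 mod 9 = 7.

187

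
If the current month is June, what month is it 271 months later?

271 = 22·12 + 7, so 271 mod 12 = 7.
June + 7 months → January.

January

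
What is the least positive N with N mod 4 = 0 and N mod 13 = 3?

16

Since 13·1 ≡ 1 (mod 4), take x = 3 + 13·((0−3)·1 mod 4) = 3 + 13·1 = 16.
Check: 16 mod 4 = 0, 16 mod 13 = 3.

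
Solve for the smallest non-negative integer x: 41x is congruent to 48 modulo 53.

41⁻¹ ≡ 22 (mod 53) because 41·22 = 902 = 17·53 + 1.
Multiplying both sides by 22: x ≡ 22·48 = 1056 ≡ 49 (mod 53).

49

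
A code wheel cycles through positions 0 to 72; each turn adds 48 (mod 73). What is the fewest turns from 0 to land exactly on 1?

35

73 = 1·48 + 25
48 = 1·25 + 23
25 = 1·23 + 2
23 = 11·2 + 1
2 = 2·1 + 0
Back-substituting gives 48·35 ≡ 1 (mod 73).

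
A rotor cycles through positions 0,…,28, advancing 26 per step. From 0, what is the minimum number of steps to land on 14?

5

The inverse of 26 mod 29 is 19 (since 26·19 = 494 ≡ 1).
Multiplying both sides by 19: x ≡ 19·14 = 266 ≡ 5 (mod 29).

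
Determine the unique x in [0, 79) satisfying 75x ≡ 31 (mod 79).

The inverse of 75 mod 79 is 59 (since 75·59 = 4425 ≡ 1).
So x ≡ 59·31 = 1829 ≡ 12 (mod 79).

12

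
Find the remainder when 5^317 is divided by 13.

5

Successive squares of 5 mod 13: 5^1≡5, 5^2≡12, 5^4≡1, 5^8≡1, 5^16≡1, 5^32≡1, 5^64≡1, 5^128≡1, 5^256≡1.
317 = 1 + 4 + 8 + 16 + 32 + 256, so 5^317 ≡ 5·1·1·1·1·1 ≡ 5 (mod 13).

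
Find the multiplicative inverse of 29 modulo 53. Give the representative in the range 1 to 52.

11

53 = 1·29 + 24
29 = 1·24 + 5
24 = 4·5 + 4
5 = 1·4 + 1
4 = 4·1 + 0
Back-substituting gives 29·11 ≡ 1 (mod 53).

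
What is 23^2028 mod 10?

1

The units digit of 23^n cycles with period 4: 3, 9, 7, 1, …
2028 leaves remainder 0 on division by 4, so 23^2028 ends in 1.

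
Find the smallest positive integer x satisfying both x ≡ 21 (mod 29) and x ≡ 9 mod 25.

659

x ≡ 9 (mod 25) gives x ∈ {9, 34, 59, 84, 109, 134, 159, 184, …}.
The first of these with x mod 29 = 21 is 659.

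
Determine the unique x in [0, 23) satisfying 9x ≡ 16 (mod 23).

12

9⁻¹ ≡ 18 (mod 23) because 9·18 = 162 = 7·23 + 1.
Multiplying both sides by 18: x ≡ 18·16 = 288 ≡ 12 (mod 23).
Check: 9·12 = 108 = 4·23 + 16.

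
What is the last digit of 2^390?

4

Last digits of 2^n: 2, 4, 8, 6 (period 4).
390 mod 4 = 2, so the last digit matches 2^2 = 4.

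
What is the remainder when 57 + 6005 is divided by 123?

35

6005 = 48·123 + 101, so 6005 mod 123 = 101.
(57 + 101) mod 123 = 35.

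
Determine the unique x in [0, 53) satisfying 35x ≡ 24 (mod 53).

The inverse of 35 mod 53 is 50 (since 35·50 = 1750 ≡ 1).
So x ≡ 50·24 = 1200 ≡ 34 (mod 53).

34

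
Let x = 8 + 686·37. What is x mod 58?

686·37 = 25382.
Dividing 25382 by 58 gives quotient 437 and remainder 36.
(8 + 36) mod 58 = 44.

44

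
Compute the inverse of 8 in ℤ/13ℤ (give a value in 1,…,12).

5

8·5 = 40 = 3·13 + 1, so 8⁻¹ ≡ 5 (mod 13).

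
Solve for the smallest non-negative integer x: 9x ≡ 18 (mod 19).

2

9⁻¹ ≡ 17 (mod 19) because 9·17 = 153 = 8·19 + 1.
Multiplying both sides by 17: x ≡ 17·18 = 306 ≡ 2 (mod 19).
Check: 9·2 = 18 = 0·19 + 18.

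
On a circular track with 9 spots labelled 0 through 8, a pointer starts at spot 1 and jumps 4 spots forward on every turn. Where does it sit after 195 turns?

195·4 = 780.
780 − 86·9 = 6, so 780 ≡ 6 (mod 9).
(1 + 6) mod 9 = 7.

7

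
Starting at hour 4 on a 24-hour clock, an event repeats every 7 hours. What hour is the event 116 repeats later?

0

116·7 = 812.
Dividing 812 by 24 gives quotient 33 and remainder 20.
(4 + 20) mod 24 = 0.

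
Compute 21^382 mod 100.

Square-and-reduce mod 100: 21^1≡21, 21^2≡41, 21^4≡81, 21^8≡61, 21^16≡21, 21^32≡41, 21^64≡81, 21^128≡61, 21^256≡21.
Since 382 = 2 + 4 + 8 + 16 + 32 + 64 + 256 in binary, 21^382 ≡ 41·81·61·21·41·81·21 ≡ 41 (mod 100).

41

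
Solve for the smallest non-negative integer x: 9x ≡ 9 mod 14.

1

The inverse of 9 mod 14 is 11 (since 9·11 = 99 ≡ 1).
So x ≡ 11·9 = 99 ≡ 1 (mod 14).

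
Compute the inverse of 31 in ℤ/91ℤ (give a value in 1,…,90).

47

31·47 = 1457 = 16·91 + 1, so 31⁻¹ ≡ 47 (mod 91).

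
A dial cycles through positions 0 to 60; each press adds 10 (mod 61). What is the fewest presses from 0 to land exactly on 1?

55

61 = 6·10 + 1
10 = 10·1 + 0
Back-substituting gives 10·55 ≡ 1 (mod 61).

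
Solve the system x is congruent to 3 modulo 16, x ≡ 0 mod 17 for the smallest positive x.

51

x ≡ 3 (mod 16) gives x ∈ {3, 19, 35, 51}.
The first of these with x mod 17 = 0 is 51.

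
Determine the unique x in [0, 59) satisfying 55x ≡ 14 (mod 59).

26

55⁻¹ ≡ 44 (mod 59) because 55·44 = 2420 = 41·59 + 1.
Multiplying both sides by 44: x ≡ 44·14 = 616 ≡ 26 (mod 59).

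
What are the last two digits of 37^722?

Square-and-reduce mod 100: 37^1≡37, 37^2≡69, 37^4≡61, 37^8≡21, 37^16≡41, 37^32≡81, 37^64≡61, 37^128≡21, 37^256≡41, 37^512≡81.
Since 722 = 2 + 16 + 64 + 128 + 512 in binary, 37^722 ≡ 69·41·61·21·81 ≡ 69 (mod 100).

69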